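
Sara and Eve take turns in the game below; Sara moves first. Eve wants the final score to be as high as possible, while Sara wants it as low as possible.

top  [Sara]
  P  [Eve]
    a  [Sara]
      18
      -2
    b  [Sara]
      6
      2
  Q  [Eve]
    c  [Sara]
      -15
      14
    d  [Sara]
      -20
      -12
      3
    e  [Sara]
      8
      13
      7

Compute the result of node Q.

c (Sara): min(-15, 14) = -15
d (Sara): min(-20, -12, 3) = -20
e (Sara): min(8, 13, 7) = 7
Q (Eve): max(-15, -20, 7) = 7

7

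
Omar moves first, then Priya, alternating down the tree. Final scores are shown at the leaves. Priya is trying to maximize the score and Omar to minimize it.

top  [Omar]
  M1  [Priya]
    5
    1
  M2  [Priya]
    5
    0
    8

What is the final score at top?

M1 (Priya): max(5, 1) = 5
M2 (Priya): max(5, 0, 8) = 8
top (Omar): min(5, 8) = 5

5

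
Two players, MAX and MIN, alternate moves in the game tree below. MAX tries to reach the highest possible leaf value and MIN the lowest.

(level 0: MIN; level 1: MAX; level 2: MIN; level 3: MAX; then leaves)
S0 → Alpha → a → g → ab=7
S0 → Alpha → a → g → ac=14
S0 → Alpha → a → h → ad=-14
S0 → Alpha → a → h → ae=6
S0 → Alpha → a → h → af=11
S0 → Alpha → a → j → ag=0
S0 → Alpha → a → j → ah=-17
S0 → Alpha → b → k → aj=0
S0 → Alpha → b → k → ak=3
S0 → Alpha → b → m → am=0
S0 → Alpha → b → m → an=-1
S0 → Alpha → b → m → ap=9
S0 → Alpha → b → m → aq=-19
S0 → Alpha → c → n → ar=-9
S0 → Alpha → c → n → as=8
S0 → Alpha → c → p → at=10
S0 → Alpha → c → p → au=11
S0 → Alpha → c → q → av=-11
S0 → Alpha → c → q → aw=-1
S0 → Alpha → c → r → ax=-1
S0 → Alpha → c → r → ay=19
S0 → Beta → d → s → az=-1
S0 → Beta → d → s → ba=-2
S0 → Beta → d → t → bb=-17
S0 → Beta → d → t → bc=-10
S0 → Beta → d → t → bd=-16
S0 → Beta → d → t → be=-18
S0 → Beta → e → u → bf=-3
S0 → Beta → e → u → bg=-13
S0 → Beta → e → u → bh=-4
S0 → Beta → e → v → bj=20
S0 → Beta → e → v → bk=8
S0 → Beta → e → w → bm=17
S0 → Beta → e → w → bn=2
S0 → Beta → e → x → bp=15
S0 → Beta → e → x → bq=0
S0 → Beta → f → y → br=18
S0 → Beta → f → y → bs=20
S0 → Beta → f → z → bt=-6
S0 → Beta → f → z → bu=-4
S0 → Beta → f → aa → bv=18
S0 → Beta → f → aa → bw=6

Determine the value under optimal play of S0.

-3

g (MAX): max(7, 14) = 14
h (MAX): max(-14, 6, 11) = 11
j (MAX): max(0, -17) = 0
a (MIN): min(14, 11, 0) = 0
k (MAX): max(0, 3) = 3
m (MAX): max(0, -1, 9, -19) = 9
b (MIN): min(3, 9) = 3
n (MAX): max(-9, 8) = 8
p (MAX): max(10, 11) = 11
q (MAX): max(-11, -1) = -1
r (MAX): max(-1, 19) = 19
c (MIN): min(8, 11, -1, 19) = -1
Alpha (MAX): max(0, 3, -1) = 3
s (MAX): max(-1, -2) = -1
t (MAX): max(-17, -10, -16, -18) = -10
d (MIN): min(-1, -10) = -10
u (MAX): max(-3, -13, -4) = -3
v (MAX): max(20, 8) = 20
w (MAX): max(17, 2) = 17
x (MAX): max(15, 0) = 15
e (MIN): min(-3, 20, 17, 15) = -3
y (MAX): max(18, 20) = 20
z (MAX): max(-6, -4) = -4
aa (MAX): max(18, 6) = 18
f (MIN): min(20, -4, 18) = -4
Beta (MAX): max(-10, -3, -4) = -3
S0 (MIN): min(3, -3) = -3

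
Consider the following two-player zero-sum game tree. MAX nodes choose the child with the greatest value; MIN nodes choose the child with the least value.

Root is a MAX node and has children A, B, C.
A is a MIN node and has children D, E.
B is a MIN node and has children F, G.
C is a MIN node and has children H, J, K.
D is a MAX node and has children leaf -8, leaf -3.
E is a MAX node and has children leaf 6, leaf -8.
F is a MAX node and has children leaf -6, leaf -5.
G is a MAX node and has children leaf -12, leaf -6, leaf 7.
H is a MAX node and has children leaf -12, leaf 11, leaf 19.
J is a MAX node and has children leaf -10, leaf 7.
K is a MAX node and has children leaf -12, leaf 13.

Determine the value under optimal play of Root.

7

D (MAX): max(-8, -3) = -3
E (MAX): max(6, -8) = 6
A (MIN): min(-3, 6) = -3
F (MAX): max(-6, -5) = -5
G (MAX): max(-12, -6, 7) = 7
B (MIN): min(-5, 7) = -5
H (MAX): max(-12, 11, 19) = 19
J (MAX): max(-10, 7) = 7
K (MAX): max(-12, 13) = 13
C (MIN): min(19, 7, 13) = 7
Root (MAX): max(-3, -5, 7) = 7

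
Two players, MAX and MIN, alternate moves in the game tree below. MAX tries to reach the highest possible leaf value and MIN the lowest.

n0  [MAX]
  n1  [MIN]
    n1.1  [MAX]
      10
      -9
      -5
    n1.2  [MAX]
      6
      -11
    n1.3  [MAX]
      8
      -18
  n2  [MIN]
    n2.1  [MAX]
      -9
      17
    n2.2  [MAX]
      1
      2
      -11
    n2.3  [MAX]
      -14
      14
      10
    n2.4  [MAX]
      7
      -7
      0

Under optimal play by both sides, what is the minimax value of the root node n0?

n1.1 (MAX): max(10, -9, -5) = 10
n1.2 (MAX): max(6, -11) = 6
n1.3 (MAX): max(8, -18) = 8
n1 (MIN): min(10, 6, 8) = 6
n2.1 (MAX): max(-9, 17) = 17
n2.2 (MAX): max(1, 2, -11) = 2
n2.3 (MAX): max(-14, 14, 10) = 14
n2.4 (MAX): max(7, -7, 0) = 7
n2 (MIN): min(17, 2, 14, 7) = 2
n0 (MAX): max(6, 2) = 6

6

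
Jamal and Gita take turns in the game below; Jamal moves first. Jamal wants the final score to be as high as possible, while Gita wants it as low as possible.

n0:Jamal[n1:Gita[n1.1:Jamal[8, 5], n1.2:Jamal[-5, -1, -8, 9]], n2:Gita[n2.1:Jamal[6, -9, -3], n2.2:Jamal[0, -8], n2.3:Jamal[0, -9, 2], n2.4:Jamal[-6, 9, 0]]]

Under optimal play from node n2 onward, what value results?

0

n2.1 (Jamal): max(6, -9, -3) = 6
n2.2 (Jamal): max(0, -8) = 0
n2.3 (Jamal): max(0, -9, 2) = 2
n2.4 (Jamal): max(-6, 9, 0) = 9
n2 (Gita): min(6, 0, 2, 9) = 0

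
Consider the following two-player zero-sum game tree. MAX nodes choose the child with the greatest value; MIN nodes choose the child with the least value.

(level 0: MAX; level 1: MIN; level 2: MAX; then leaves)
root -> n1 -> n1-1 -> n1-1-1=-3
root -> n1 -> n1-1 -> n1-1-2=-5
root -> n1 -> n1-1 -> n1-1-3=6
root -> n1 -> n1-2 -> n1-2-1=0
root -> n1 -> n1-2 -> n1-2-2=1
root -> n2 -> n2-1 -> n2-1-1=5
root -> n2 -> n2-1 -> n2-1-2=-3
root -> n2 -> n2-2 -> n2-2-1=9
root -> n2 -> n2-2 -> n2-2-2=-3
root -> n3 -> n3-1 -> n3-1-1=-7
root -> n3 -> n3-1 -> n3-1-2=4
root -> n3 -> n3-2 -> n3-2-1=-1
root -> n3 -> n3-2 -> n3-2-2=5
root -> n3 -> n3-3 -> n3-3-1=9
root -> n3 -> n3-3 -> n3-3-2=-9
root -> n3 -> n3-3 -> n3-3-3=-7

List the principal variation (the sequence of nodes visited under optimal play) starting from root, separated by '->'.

n1-1 (MAX): max(-3, -5, 6) = 6
n1-2 (MAX): max(0, 1) = 1
n1 (MIN): min(6, 1) = 1
n2-1 (MAX): max(5, -3) = 5
n2-2 (MAX): max(9, -3) = 9
n2 (MIN): min(5, 9) = 5
n3-1 (MAX): max(-7, 4) = 4
n3-2 (MAX): max(-1, 5) = 5
n3-3 (MAX): max(9, -9, -7) = 9
n3 (MIN): min(4, 5, 9) = 4
root (MAX): max(1, 5, 4) = 5
At root, MAX picks n2 (highest: 5).
At n2, MIN picks n2-1 (lowest: 5).
At n2-1, MAX picks n2-1-1 (highest: 5).
Terminal value 5.

root -> n2 -> n2-1 -> n2-1-1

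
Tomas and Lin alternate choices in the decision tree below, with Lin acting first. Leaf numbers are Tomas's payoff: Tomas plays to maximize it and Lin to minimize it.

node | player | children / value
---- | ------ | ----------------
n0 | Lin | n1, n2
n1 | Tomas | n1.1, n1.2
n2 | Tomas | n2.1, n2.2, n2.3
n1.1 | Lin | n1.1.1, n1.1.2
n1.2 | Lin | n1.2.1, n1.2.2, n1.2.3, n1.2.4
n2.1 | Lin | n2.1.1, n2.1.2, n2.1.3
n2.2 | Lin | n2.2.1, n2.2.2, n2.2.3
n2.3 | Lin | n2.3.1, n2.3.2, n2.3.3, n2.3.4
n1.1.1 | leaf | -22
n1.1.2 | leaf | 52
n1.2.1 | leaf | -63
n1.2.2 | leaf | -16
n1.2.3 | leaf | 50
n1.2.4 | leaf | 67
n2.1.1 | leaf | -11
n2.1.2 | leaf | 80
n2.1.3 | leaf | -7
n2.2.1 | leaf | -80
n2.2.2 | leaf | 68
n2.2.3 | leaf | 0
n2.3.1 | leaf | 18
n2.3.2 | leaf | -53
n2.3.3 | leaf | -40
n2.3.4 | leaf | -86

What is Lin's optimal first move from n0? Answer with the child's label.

n1

n1.1 (Lin): min(-22, 52) = -22
n1.2 (Lin): min(-63, -16, 50, 67) = -63
n1 (Tomas): max(-22, -63) = -22
n2.1 (Lin): min(-11, 80, -7) = -11
n2.2 (Lin): min(-80, 68, 0) = -80
n2.3 (Lin): min(18, -53, -40, -86) = -86
n2 (Tomas): max(-11, -80, -86) = -11
n0 (Lin): min(-22, -11) = -22
Lin at n0 wants the lowest of {n1=-22, n2=-11}, so chooses n1.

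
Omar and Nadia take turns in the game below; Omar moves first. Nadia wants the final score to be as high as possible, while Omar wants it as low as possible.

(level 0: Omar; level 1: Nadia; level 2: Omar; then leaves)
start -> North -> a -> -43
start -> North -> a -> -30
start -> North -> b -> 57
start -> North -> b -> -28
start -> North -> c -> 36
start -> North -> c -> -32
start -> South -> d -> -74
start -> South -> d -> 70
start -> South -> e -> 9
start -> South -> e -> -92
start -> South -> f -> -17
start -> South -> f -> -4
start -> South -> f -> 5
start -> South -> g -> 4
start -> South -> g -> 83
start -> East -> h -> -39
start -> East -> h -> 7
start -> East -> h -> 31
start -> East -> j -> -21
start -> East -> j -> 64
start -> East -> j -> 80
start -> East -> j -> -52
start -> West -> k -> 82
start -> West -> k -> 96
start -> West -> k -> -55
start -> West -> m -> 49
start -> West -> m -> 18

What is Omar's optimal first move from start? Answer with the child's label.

East

a (Omar): min(-43, -30) = -43
b (Omar): min(57, -28) = -28
c (Omar): min(36, -32) = -32
North (Nadia): max(-43, -28, -32) = -28
d (Omar): min(-74, 70) = -74
e (Omar): min(9, -92) = -92
f (Omar): min(-17, -4, 5) = -17
g (Omar): min(4, 83) = 4
South (Nadia): max(-74, -92, -17, 4) = 4
h (Omar): min(-39, 7, 31) = -39
j (Omar): min(-21, 64, 80, -52) = -52
East (Nadia): max(-39, -52) = -39
k (Omar): min(82, 96, -55) = -55
m (Omar): min(49, 18) = 18
West (Nadia): max(-55, 18) = 18
start (Omar): min(-28, 4, -39, 18) = -39
Omar at start wants the lowest of {North=-28, South=4, East=-39, West=18}, so chooses East.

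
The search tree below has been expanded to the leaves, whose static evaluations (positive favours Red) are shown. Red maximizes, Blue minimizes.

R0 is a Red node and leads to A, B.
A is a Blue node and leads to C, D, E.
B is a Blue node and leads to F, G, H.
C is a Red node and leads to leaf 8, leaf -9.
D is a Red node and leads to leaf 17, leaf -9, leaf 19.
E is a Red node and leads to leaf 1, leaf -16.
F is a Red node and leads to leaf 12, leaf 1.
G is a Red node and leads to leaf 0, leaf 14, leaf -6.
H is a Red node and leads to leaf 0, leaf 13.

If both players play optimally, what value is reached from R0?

C (Red): max(8, -9) = 8
D (Red): max(17, -9, 19) = 19
E (Red): max(1, -16) = 1
A (Blue): min(8, 19, 1) = 1
F (Red): max(12, 1) = 12
G (Red): max(0, 14, -6) = 14
H (Red): max(0, 13) = 13
B (Blue): min(12, 14, 13) = 12
R0 (Red): max(1, 12) = 12

12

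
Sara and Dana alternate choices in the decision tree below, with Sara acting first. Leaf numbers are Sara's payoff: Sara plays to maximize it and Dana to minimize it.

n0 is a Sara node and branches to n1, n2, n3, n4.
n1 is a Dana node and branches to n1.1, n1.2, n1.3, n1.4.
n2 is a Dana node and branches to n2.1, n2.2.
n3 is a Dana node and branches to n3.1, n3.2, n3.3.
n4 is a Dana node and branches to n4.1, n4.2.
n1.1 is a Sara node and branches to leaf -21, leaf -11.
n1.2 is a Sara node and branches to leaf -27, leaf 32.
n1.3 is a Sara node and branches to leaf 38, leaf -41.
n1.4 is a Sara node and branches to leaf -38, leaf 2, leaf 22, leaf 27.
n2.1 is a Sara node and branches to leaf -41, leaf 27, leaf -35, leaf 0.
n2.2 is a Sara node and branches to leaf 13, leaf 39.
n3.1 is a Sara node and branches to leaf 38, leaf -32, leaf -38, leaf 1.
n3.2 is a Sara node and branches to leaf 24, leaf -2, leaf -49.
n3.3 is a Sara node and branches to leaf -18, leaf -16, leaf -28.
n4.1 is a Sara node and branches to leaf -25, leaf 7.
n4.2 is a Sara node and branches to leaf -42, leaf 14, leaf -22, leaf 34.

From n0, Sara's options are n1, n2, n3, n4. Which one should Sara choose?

n2

n1.1 (Sara): max(-21, -11) = -11
n1.2 (Sara): max(-27, 32) = 32
n1.3 (Sara): max(38, -41) = 38
n1.4 (Sara): max(-38, 2, 22, 27) = 27
n1 (Dana): min(-11, 32, 38, 27) = -11
n2.1 (Sara): max(-41, 27, -35, 0) = 27
n2.2 (Sara): max(13, 39) = 39
n2 (Dana): min(27, 39) = 27
n3.1 (Sara): max(38, -32, -38, 1) = 38
n3.2 (Sara): max(24, -2, -49) = 24
n3.3 (Sara): max(-18, -16, -28) = -16
n3 (Dana): min(38, 24, -16) = -16
n4.1 (Sara): max(-25, 7) = 7
n4.2 (Sara): max(-42, 14, -22, 34) = 34
n4 (Dana): min(7, 34) = 7
n0 (Sara): max(-11, 27, -16, 7) = 27
Sara at n0 wants the highest of {n1=-11, n2=27, n3=-16, n4=7}, so chooses n2.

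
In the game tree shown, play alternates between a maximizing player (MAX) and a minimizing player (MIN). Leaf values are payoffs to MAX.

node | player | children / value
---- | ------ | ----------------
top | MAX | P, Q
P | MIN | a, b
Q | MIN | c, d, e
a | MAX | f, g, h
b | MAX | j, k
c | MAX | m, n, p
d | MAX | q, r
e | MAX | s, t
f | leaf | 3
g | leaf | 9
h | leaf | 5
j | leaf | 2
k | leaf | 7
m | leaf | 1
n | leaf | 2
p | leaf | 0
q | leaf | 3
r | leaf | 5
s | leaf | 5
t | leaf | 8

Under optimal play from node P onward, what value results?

a (MAX): max(3, 9, 5) = 9
b (MAX): max(2, 7) = 7
P (MIN): min(9, 7) = 7

7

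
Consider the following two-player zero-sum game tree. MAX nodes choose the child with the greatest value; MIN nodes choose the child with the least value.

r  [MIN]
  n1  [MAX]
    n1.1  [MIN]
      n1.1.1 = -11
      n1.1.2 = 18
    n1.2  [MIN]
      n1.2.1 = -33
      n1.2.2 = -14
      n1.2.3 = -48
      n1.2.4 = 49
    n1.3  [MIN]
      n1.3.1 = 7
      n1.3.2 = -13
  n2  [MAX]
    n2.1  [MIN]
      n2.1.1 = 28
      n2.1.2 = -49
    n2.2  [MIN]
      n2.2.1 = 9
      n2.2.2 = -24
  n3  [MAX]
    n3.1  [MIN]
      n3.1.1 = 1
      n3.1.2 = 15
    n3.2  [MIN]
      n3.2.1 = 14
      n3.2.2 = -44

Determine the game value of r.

-24

n1.1 (MIN): min(-11, 18) = -11
n1.2 (MIN): min(-33, -14, -48, 49) = -48
n1.3 (MIN): min(7, -13) = -13
n1 (MAX): max(-11, -48, -13) = -11
n2.1 (MIN): min(28, -49) = -49
n2.2 (MIN): min(9, -24) = -24
n2 (MAX): max(-49, -24) = -24
n3.1 (MIN): min(1, 15) = 1
n3.2 (MIN): min(14, -44) = -44
n3 (MAX): max(1, -44) = 1
r (MIN): min(-11, -24, 1) = -24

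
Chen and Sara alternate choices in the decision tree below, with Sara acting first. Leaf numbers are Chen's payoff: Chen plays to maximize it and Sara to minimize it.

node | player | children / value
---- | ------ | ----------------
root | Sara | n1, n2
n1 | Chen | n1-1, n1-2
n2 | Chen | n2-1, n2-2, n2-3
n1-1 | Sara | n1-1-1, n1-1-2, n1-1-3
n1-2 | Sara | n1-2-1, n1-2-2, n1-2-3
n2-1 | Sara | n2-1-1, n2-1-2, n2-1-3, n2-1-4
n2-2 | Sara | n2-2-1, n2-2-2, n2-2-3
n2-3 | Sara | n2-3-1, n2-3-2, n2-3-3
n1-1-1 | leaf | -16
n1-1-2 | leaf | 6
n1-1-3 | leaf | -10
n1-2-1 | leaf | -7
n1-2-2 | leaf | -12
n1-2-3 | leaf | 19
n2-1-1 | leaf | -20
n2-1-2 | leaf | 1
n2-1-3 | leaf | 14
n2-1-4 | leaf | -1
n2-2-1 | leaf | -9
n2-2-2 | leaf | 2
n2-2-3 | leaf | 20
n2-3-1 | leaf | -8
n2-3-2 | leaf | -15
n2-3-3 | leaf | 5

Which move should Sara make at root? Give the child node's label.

n1-1 (Sara): min(-16, 6, -10) = -16
n1-2 (Sara): min(-7, -12, 19) = -12
n1 (Chen): max(-16, -12) = -12
n2-1 (Sara): min(-20, 1, 14, -1) = -20
n2-2 (Sara): min(-9, 2, 20) = -9
n2-3 (Sara): min(-8, -15, 5) = -15
n2 (Chen): max(-20, -9, -15) = -9
root (Sara): min(-12, -9) = -12
Sara at root wants the lowest of {n1=-12, n2=-9}, so chooses n1.

n1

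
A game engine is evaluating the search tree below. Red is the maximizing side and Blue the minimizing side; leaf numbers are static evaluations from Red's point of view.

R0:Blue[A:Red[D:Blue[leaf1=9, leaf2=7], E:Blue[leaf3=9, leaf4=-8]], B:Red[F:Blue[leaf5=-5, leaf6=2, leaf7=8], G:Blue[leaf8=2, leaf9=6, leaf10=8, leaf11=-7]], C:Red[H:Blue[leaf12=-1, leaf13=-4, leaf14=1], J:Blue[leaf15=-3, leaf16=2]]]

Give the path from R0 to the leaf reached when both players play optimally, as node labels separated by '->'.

R0 -> B -> F -> leaf5

D (Blue): min(9, 7) = 7
E (Blue): min(9, -8) = -8
A (Red): max(7, -8) = 7
F (Blue): min(-5, 2, 8) = -5
G (Blue): min(2, 6, 8, -7) = -7
B (Red): max(-5, -7) = -5
H (Blue): min(-1, -4, 1) = -4
J (Blue): min(-3, 2) = -3
C (Red): max(-4, -3) = -3
R0 (Blue): min(7, -5, -3) = -5
At R0, Blue picks B (lowest: -5).
At B, Red picks F (highest: -5).
At F, Blue picks leaf5 (lowest: -5).
Terminal value -5.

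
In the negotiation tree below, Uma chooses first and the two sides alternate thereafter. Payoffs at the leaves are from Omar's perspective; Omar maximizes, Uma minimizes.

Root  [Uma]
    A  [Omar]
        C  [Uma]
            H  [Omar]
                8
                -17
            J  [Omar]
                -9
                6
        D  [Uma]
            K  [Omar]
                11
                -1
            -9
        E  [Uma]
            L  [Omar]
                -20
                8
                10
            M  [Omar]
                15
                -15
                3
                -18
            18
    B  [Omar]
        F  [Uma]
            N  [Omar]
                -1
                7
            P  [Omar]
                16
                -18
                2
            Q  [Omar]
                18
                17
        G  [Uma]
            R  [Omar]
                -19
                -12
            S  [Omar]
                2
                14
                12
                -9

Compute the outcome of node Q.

Q (Omar): max(18, 17) = 18

18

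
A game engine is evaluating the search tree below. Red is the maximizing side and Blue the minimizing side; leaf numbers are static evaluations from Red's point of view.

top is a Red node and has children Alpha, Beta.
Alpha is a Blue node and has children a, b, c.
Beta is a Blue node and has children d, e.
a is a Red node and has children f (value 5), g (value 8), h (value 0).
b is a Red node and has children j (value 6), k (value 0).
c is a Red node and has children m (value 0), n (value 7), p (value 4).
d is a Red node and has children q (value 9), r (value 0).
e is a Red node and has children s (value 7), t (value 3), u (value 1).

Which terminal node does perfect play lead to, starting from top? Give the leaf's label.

a (Red): max(5, 8, 0) = 8
b (Red): max(6, 0) = 6
c (Red): max(0, 7, 4) = 7
Alpha (Blue): min(8, 6, 7) = 6
d (Red): max(9, 0) = 9
e (Red): max(7, 3, 1) = 7
Beta (Blue): min(9, 7) = 7
top (Red): max(6, 7) = 7
At top, Red picks Beta (highest: 7).
At Beta, Blue picks e (lowest: 7).
At e, Red picks s (highest: 7).
Terminal value 7.

s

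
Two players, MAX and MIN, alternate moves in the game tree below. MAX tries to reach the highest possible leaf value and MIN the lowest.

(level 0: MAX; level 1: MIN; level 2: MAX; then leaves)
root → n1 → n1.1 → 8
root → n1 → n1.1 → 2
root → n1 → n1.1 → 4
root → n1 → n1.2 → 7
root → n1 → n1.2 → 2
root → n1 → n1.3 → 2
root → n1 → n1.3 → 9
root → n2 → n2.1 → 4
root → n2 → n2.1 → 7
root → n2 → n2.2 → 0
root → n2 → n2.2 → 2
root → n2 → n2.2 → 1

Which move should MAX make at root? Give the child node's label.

n1

n1.1 (MAX): max(8, 2, 4) = 8
n1.2 (MAX): max(7, 2) = 7
n1.3 (MAX): max(2, 9) = 9
n1 (MIN): min(8, 7, 9) = 7
n2.1 (MAX): max(4, 7) = 7
n2.2 (MAX): max(0, 2, 1) = 2
n2 (MIN): min(7, 2) = 2
root (MAX): max(7, 2) = 7
MAX at root wants the highest of {n1=7, n2=2}, so chooses n1.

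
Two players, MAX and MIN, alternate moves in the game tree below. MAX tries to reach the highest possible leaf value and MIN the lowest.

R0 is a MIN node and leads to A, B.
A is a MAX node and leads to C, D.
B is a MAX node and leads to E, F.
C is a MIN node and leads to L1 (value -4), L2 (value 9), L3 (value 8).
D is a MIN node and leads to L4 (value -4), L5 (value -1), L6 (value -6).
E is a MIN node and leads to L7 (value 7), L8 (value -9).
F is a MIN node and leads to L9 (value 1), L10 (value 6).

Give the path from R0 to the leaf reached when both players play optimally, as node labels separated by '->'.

C (MIN): min(-4, 9, 8) = -4
D (MIN): min(-4, -1, -6) = -6
A (MAX): max(-4, -6) = -4
E (MIN): min(7, -9) = -9
F (MIN): min(1, 6) = 1
B (MAX): max(-9, 1) = 1
R0 (MIN): min(-4, 1) = -4
At R0, MIN picks A (lowest: -4).
At A, MAX picks C (highest: -4).
At C, MIN picks L1 (lowest: -4).
Terminal value -4.

R0 -> A -> C -> L1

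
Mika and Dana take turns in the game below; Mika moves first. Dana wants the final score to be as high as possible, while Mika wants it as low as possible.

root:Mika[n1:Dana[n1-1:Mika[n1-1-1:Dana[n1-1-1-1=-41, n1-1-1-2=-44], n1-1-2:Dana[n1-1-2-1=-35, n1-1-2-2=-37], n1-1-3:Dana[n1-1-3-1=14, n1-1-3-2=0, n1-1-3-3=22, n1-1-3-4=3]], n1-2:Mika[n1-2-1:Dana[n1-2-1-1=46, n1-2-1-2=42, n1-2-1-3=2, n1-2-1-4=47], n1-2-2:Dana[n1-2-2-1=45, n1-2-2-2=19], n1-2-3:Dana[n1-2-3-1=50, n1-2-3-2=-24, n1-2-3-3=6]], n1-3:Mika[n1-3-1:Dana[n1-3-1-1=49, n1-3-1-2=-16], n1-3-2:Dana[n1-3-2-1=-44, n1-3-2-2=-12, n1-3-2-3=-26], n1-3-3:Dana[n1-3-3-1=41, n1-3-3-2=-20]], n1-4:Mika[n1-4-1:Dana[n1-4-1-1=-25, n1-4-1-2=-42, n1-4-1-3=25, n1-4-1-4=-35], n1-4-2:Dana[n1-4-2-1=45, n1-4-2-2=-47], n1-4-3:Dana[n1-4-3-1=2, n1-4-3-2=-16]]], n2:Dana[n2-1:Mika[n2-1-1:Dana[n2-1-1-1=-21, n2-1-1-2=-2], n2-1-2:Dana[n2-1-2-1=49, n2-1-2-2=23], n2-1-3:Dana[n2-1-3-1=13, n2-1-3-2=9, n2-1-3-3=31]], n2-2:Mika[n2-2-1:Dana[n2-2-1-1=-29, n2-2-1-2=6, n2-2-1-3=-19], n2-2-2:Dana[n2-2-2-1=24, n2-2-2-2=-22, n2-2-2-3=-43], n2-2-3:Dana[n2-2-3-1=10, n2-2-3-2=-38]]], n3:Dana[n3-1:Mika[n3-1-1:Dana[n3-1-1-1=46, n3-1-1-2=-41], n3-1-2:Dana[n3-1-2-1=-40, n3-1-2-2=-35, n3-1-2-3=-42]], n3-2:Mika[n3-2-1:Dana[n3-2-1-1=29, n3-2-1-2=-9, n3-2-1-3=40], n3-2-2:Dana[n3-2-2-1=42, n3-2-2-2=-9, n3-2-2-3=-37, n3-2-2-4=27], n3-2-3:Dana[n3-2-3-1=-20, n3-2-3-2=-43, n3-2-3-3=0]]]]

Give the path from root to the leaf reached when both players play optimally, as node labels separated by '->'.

root -> n3 -> n3-2 -> n3-2-3 -> n3-2-3-3

n1-1-1 (Dana): max(-41, -44) = -41
n1-1-2 (Dana): max(-35, -37) = -35
n1-1-3 (Dana): max(14, 0, 22, 3) = 22
n1-1 (Mika): min(-41, -35, 22) = -41
n1-2-1 (Dana): max(46, 42, 2, 47) = 47
n1-2-2 (Dana): max(45, 19) = 45
n1-2-3 (Dana): max(50, -24, 6) = 50
n1-2 (Mika): min(47, 45, 50) = 45
n1-3-1 (Dana): max(49, -16) = 49
n1-3-2 (Dana): max(-44, -12, -26) = -12
n1-3-3 (Dana): max(41, -20) = 41
n1-3 (Mika): min(49, -12, 41) = -12
n1-4-1 (Dana): max(-25, -42, 25, -35) = 25
n1-4-2 (Dana): max(45, -47) = 45
n1-4-3 (Dana): max(2, -16) = 2
n1-4 (Mika): min(25, 45, 2) = 2
n1 (Dana): max(-41, 45, -12, 2) = 45
n2-1-1 (Dana): max(-21, -2) = -2
n2-1-2 (Dana): max(49, 23) = 49
n2-1-3 (Dana): max(13, 9, 31) = 31
n2-1 (Mika): min(-2, 49, 31) = -2
n2-2-1 (Dana): max(-29, 6, -19) = 6
n2-2-2 (Dana): max(24, -22, -43) = 24
n2-2-3 (Dana): max(10, -38) = 10
n2-2 (Mika): min(6, 24, 10) = 6
n2 (Dana): max(-2, 6) = 6
n3-1-1 (Dana): max(46, -41) = 46
n3-1-2 (Dana): max(-40, -35, -42) = -35
n3-1 (Mika): min(46, -35) = -35
n3-2-1 (Dana): max(29, -9, 40) = 40
n3-2-2 (Dana): max(42, -9, -37, 27) = 42
n3-2-3 (Dana): max(-20, -43, 0) = 0
n3-2 (Mika): min(40, 42, 0) = 0
n3 (Dana): max(-35, 0) = 0
root (Mika): min(45, 6, 0) = 0
At root, Mika picks n3 (lowest: 0).
At n3, Dana picks n3-2 (highest: 0).
At n3-2, Mika picks n3-2-3 (lowest: 0).
At n3-2-3, Dana picks n3-2-3-3 (highest: 0).
Terminal value 0.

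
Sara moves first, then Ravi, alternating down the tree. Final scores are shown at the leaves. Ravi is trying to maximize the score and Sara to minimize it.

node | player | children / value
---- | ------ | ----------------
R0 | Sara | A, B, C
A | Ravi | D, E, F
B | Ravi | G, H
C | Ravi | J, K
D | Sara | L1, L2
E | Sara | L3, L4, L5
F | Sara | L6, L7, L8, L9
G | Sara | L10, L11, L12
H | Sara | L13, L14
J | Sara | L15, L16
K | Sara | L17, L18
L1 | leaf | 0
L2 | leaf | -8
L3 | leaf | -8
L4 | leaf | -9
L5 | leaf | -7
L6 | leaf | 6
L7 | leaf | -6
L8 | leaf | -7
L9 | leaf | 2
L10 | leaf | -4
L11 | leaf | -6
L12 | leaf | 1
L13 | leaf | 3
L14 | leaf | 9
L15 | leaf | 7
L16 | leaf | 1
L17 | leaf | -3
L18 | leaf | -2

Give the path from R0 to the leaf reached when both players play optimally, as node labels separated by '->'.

R0 -> A -> F -> L8

D (Sara): min(0, -8) = -8
E (Sara): min(-8, -9, -7) = -9
F (Sara): min(6, -6, -7, 2) = -7
A (Ravi): max(-8, -9, -7) = -7
G (Sara): min(-4, -6, 1) = -6
H (Sara): min(3, 9) = 3
B (Ravi): max(-6, 3) = 3
J (Sara): min(7, 1) = 1
K (Sara): min(-3, -2) = -3
C (Ravi): max(1, -3) = 1
R0 (Sara): min(-7, 3, 1) = -7
At R0, Sara picks A (lowest: -7).
At A, Ravi picks F (highest: -7).
At F, Sara picks L8 (lowest: -7).
Terminal value -7.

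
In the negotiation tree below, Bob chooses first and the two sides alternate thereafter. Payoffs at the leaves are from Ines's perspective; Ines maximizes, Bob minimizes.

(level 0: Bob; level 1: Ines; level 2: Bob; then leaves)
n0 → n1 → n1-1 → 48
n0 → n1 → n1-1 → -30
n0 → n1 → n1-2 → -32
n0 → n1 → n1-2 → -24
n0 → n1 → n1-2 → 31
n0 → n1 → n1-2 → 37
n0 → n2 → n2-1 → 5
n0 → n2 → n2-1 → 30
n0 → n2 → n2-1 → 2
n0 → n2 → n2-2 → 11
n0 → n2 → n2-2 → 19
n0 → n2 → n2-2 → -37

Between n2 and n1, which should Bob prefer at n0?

n1

n2-1 (Bob): min(5, 30, 2) = 2
n2-2 (Bob): min(11, 19, -37) = -37
n2 (Ines): max(2, -37) = 2
n1-1 (Bob): min(48, -30) = -30
n1-2 (Bob): min(-32, -24, 31, 37) = -32
n1 (Ines): max(-30, -32) = -30
Bob prefers the lower value; n2=2, n1=-30. n1 is better since -30 < 2.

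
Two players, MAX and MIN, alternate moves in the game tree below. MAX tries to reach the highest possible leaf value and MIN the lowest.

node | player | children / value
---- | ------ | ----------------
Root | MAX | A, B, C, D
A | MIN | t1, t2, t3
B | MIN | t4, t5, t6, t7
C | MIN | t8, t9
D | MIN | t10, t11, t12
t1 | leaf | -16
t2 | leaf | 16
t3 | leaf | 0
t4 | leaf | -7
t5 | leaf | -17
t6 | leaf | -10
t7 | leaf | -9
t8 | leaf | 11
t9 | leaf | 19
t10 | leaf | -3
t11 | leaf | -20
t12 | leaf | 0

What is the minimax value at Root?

11

A (MIN): min(-16, 16, 0) = -16
B (MIN): min(-7, -17, -10, -9) = -17
C (MIN): min(11, 19) = 11
D (MIN): min(-3, -20, 0) = -20
Root (MAX): max(-16, -17, 11, -20) = 11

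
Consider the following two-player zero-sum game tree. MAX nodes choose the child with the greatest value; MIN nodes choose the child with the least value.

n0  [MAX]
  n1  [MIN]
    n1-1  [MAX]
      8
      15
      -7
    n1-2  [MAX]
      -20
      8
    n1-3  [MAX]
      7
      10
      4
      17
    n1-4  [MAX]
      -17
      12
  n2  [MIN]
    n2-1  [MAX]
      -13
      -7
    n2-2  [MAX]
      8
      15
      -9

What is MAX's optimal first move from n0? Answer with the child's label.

n1

n1-1 (MAX): max(8, 15, -7) = 15
n1-2 (MAX): max(-20, 8) = 8
n1-3 (MAX): max(7, 10, 4, 17) = 17
n1-4 (MAX): max(-17, 12) = 12
n1 (MIN): min(15, 8, 17, 12) = 8
n2-1 (MAX): max(-13, -7) = -7
n2-2 (MAX): max(8, 15, -9) = 15
n2 (MIN): min(-7, 15) = -7
n0 (MAX): max(8, -7) = 8
MAX at n0 wants the highest of {n1=8, n2=-7}, so chooses n1.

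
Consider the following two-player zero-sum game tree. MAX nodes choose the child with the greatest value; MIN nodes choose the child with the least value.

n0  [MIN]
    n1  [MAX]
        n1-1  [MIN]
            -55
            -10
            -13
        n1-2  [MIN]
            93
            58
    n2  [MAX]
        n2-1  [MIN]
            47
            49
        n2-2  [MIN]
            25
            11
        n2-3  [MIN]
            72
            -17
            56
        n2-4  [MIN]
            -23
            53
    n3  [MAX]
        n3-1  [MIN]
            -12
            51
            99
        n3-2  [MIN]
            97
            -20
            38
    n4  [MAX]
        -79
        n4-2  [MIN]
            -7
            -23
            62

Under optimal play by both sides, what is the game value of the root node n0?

-23

n1-1 (MIN): min(-55, -10, -13) = -55
n1-2 (MIN): min(93, 58) = 58
n1 (MAX): max(-55, 58) = 58
n2-1 (MIN): min(47, 49) = 47
n2-2 (MIN): min(25, 11) = 11
n2-3 (MIN): min(72, -17, 56) = -17
n2-4 (MIN): min(-23, 53) = -23
n2 (MAX): max(47, 11, -17, -23) = 47
n3-1 (MIN): min(-12, 51, 99) = -12
n3-2 (MIN): min(97, -20, 38) = -20
n3 (MAX): max(-12, -20) = -12
n4-2 (MIN): min(-7, -23, 62) = -23
n4 (MAX): max(-79, -23) = -23
n0 (MIN): min(58, 47, -12, -23) = -23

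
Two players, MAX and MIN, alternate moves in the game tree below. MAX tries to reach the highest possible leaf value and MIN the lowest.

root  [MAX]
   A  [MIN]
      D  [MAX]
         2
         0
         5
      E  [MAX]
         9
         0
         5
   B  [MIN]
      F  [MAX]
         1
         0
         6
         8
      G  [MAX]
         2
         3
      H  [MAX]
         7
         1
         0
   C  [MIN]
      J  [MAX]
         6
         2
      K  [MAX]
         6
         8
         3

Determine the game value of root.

D (MAX): max(2, 0, 5) = 5
E (MAX): max(9, 0, 5) = 9
A (MIN): min(5, 9) = 5
F (MAX): max(1, 0, 6, 8) = 8
G (MAX): max(2, 3) = 3
H (MAX): max(7, 1, 0) = 7
B (MIN): min(8, 3, 7) = 3
J (MAX): max(6, 2) = 6
K (MAX): max(6, 8, 3) = 8
C (MIN): min(6, 8) = 6
root (MAX): max(5, 3, 6) = 6

6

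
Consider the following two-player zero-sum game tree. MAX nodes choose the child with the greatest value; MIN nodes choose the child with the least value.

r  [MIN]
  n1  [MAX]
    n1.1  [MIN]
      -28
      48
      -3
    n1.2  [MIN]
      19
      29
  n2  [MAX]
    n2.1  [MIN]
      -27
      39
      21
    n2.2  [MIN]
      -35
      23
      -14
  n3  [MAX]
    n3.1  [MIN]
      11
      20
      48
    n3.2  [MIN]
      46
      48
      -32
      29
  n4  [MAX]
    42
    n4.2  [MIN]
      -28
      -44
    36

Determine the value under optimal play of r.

-27

n1.1 (MIN): min(-28, 48, -3) = -28
n1.2 (MIN): min(19, 29) = 19
n1 (MAX): max(-28, 19) = 19
n2.1 (MIN): min(-27, 39, 21) = -27
n2.2 (MIN): min(-35, 23, -14) = -35
n2 (MAX): max(-27, -35) = -27
n3.1 (MIN): min(11, 20, 48) = 11
n3.2 (MIN): min(46, 48, -32, 29) = -32
n3 (MAX): max(11, -32) = 11
n4.2 (MIN): min(-28, -44) = -44
n4 (MAX): max(42, -44, 36) = 42
r (MIN): min(19, -27, 11, 42) = -27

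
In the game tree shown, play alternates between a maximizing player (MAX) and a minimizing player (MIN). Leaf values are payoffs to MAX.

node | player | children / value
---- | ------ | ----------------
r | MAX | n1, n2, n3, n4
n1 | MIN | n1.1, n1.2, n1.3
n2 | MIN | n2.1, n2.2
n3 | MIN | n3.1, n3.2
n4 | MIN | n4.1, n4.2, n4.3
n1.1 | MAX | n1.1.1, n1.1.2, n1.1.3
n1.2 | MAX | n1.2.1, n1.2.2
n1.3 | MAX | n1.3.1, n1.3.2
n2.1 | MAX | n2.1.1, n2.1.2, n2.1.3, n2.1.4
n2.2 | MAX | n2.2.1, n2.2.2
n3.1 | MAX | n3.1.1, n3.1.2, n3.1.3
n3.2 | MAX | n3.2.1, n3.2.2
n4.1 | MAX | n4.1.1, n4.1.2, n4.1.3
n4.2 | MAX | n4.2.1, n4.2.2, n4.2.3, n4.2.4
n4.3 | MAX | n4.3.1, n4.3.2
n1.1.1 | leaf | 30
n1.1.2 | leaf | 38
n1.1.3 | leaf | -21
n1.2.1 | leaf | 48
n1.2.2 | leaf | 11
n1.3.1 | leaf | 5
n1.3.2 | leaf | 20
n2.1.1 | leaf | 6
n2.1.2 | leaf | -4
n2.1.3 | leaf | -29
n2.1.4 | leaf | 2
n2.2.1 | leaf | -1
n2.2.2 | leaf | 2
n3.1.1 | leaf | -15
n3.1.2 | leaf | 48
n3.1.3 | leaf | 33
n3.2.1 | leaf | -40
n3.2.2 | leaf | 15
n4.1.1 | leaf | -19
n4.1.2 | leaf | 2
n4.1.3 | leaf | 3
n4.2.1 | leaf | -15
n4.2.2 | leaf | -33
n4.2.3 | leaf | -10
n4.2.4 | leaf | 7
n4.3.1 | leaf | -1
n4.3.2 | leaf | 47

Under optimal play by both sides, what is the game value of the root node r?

20

n1.1 (MAX): max(30, 38, -21) = 38
n1.2 (MAX): max(48, 11) = 48
n1.3 (MAX): max(5, 20) = 20
n1 (MIN): min(38, 48, 20) = 20
n2.1 (MAX): max(6, -4, -29, 2) = 6
n2.2 (MAX): max(-1, 2) = 2
n2 (MIN): min(6, 2) = 2
n3.1 (MAX): max(-15, 48, 33) = 48
n3.2 (MAX): max(-40, 15) = 15
n3 (MIN): min(48, 15) = 15
n4.1 (MAX): max(-19, 2, 3) = 3
n4.2 (MAX): max(-15, -33, -10, 7) = 7
n4.3 (MAX): max(-1, 47) = 47
n4 (MIN): min(3, 7, 47) = 3
r (MAX): max(20, 2, 15, 3) = 20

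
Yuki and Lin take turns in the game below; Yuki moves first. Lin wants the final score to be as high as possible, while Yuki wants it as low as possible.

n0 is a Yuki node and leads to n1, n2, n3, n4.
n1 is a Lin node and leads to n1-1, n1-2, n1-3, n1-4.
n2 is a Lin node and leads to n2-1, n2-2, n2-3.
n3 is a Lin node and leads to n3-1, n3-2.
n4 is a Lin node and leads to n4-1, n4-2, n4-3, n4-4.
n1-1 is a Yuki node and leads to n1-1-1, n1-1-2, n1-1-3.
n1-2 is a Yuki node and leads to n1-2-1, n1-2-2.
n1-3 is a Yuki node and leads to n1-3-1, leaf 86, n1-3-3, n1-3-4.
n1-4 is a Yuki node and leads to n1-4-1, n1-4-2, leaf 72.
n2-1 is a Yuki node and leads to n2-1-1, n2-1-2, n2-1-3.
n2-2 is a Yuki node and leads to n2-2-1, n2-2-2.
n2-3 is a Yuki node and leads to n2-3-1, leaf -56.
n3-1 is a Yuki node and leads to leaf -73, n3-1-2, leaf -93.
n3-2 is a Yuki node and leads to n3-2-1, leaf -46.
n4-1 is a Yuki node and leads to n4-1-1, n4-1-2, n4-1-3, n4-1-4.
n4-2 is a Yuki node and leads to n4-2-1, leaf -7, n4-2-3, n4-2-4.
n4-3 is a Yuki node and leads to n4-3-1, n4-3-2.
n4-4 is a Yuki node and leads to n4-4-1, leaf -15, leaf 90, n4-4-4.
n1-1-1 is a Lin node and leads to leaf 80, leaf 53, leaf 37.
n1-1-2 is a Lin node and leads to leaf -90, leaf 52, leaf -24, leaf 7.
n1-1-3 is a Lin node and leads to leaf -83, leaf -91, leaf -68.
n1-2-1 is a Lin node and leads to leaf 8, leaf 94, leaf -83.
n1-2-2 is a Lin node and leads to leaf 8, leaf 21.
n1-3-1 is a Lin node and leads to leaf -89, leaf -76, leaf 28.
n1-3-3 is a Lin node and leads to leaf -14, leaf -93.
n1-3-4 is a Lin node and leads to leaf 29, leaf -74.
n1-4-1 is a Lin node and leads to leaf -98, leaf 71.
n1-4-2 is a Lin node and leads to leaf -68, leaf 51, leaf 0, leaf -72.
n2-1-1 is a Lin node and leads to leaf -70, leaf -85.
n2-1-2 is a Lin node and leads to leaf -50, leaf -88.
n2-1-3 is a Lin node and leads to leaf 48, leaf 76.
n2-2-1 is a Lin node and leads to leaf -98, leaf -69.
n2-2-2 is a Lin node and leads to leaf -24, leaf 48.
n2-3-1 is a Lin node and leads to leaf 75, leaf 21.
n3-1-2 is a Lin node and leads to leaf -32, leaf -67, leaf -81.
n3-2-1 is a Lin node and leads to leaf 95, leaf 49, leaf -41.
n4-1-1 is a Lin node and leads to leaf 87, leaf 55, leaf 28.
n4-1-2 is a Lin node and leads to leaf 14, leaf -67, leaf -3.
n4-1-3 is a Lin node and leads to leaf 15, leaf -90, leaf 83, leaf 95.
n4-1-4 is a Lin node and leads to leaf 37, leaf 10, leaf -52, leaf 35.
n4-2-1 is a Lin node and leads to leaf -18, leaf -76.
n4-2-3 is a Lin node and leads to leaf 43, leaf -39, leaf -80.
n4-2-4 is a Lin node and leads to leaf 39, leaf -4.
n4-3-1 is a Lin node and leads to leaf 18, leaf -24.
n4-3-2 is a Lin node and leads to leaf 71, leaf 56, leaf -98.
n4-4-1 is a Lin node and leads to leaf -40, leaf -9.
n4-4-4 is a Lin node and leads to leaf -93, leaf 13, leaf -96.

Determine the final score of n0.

n1-1-1 (Lin): max(80, 53, 37) = 80
n1-1-2 (Lin): max(-90, 52, -24, 7) = 52
n1-1-3 (Lin): max(-83, -91, -68) = -68
n1-1 (Yuki): min(80, 52, -68) = -68
n1-2-1 (Lin): max(8, 94, -83) = 94
n1-2-2 (Lin): max(8, 21) = 21
n1-2 (Yuki): min(94, 21) = 21
n1-3-1 (Lin): max(-89, -76, 28) = 28
n1-3-3 (Lin): max(-14, -93) = -14
n1-3-4 (Lin): max(29, -74) = 29
n1-3 (Yuki): min(28, 86, -14, 29) = -14
n1-4-1 (Lin): max(-98, 71) = 71
n1-4-2 (Lin): max(-68, 51, 0, -72) = 51
n1-4 (Yuki): min(71, 51, 72) = 51
n1 (Lin): max(-68, 21, -14, 51) = 51
n2-1-1 (Lin): max(-70, -85) = -70
n2-1-2 (Lin): max(-50, -88) = -50
n2-1-3 (Lin): max(48, 76) = 76
n2-1 (Yuki): min(-70, -50, 76) = -70
n2-2-1 (Lin): max(-98, -69) = -69
n2-2-2 (Lin): max(-24, 48) = 48
n2-2 (Yuki): min(-69, 48) = -69
n2-3-1 (Lin): max(75, 21) = 75
n2-3 (Yuki): min(75, -56) = -56
n2 (Lin): max(-70, -69, -56) = -56
n3-1-2 (Lin): max(-32, -67, -81) = -32
n3-1 (Yuki): min(-73, -32, -93) = -93
n3-2-1 (Lin): max(95, 49, -41) = 95
n3-2 (Yuki): min(95, -46) = -46
n3 (Lin): max(-93, -46) = -46
n4-1-1 (Lin): max(87, 55, 28) = 87
n4-1-2 (Lin): max(14, -67, -3) = 14
n4-1-3 (Lin): max(15, -90, 83, 95) = 95
n4-1-4 (Lin): max(37, 10, -52, 35) = 37
n4-1 (Yuki): min(87, 14, 95, 37) = 14
n4-2-1 (Lin): max(-18, -76) = -18
n4-2-3 (Lin): max(43, -39, -80) = 43
n4-2-4 (Lin): max(39, -4) = 39
n4-2 (Yuki): min(-18, -7, 43, 39) = -18
n4-3-1 (Lin): max(18, -24) = 18
n4-3-2 (Lin): max(71, 56, -98) = 71
n4-3 (Yuki): min(18, 71) = 18
n4-4-1 (Lin): max(-40, -9) = -9
n4-4-4 (Lin): max(-93, 13, -96) = 13
n4-4 (Yuki): min(-9, -15, 90, 13) = -15
n4 (Lin): max(14, -18, 18, -15) = 18
n0 (Yuki): min(51, -56, -46, 18) = -56

-56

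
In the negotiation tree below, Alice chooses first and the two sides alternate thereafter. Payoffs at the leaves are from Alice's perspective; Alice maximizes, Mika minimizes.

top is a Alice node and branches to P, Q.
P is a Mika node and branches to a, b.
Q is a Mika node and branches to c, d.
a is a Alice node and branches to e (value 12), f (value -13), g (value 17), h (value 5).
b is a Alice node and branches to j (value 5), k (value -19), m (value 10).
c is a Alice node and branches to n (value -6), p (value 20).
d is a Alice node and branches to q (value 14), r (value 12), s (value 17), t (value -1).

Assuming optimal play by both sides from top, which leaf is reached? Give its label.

a (Alice): max(12, -13, 17, 5) = 17
b (Alice): max(5, -19, 10) = 10
P (Mika): min(17, 10) = 10
c (Alice): max(-6, 20) = 20
d (Alice): max(14, 12, 17, -1) = 17
Q (Mika): min(20, 17) = 17
top (Alice): max(10, 17) = 17
At top, Alice picks Q (highest: 17).
At Q, Mika picks d (lowest: 17).
At d, Alice picks s (highest: 17).
Terminal value 17.

s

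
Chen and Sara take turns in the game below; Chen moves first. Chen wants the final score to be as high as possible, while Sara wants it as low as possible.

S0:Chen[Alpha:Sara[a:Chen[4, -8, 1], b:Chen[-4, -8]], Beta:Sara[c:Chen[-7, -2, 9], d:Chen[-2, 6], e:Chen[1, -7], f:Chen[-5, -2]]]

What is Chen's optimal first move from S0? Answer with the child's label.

Beta

a (Chen): max(4, -8, 1) = 4
b (Chen): max(-4, -8) = -4
Alpha (Sara): min(4, -4) = -4
c (Chen): max(-7, -2, 9) = 9
d (Chen): max(-2, 6) = 6
e (Chen): max(1, -7) = 1
f (Chen): max(-5, -2) = -2
Beta (Sara): min(9, 6, 1, -2) = -2
S0 (Chen): max(-4, -2) = -2
Chen at S0 wants the highest of {Alpha=-4, Beta=-2}, so chooses Beta.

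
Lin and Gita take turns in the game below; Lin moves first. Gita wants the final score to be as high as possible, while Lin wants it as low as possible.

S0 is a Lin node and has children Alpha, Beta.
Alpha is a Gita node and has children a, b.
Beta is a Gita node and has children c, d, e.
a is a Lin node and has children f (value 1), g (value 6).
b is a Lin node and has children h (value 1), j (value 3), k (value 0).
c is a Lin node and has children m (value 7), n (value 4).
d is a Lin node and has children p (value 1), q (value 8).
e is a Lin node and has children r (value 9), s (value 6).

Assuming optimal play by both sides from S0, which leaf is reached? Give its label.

f

a (Lin): min(1, 6) = 1
b (Lin): min(1, 3, 0) = 0
Alpha (Gita): max(1, 0) = 1
c (Lin): min(7, 4) = 4
d (Lin): min(1, 8) = 1
e (Lin): min(9, 6) = 6
Beta (Gita): max(4, 1, 6) = 6
S0 (Lin): min(1, 6) = 1
At S0, Lin picks Alpha (lowest: 1).
At Alpha, Gita picks a (highest: 1).
At a, Lin picks f (lowest: 1).
Terminal value 1.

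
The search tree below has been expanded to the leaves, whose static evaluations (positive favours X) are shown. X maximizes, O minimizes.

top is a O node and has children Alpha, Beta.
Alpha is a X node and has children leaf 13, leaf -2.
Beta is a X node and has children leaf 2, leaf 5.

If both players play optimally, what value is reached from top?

5

Alpha (X): max(13, -2) = 13
Beta (X): max(2, 5) = 5
top (O): min(13, 5) = 5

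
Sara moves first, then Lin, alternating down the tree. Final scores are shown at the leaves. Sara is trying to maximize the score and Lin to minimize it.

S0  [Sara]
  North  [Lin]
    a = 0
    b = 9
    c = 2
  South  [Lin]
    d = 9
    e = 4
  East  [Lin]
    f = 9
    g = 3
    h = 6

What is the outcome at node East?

3

East (Lin): min(9, 3, 6) = 3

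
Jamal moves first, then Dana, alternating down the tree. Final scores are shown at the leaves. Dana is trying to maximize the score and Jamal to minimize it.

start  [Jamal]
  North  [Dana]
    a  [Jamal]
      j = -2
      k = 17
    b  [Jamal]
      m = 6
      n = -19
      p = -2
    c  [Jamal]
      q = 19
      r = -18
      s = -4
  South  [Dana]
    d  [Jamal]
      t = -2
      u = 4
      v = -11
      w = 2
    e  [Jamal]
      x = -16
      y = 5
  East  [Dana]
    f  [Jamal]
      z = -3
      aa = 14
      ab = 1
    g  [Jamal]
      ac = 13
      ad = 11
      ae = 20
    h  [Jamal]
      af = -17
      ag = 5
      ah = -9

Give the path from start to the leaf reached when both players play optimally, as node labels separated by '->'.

a (Jamal): min(-2, 17) = -2
b (Jamal): min(6, -19, -2) = -19
c (Jamal): min(19, -18, -4) = -18
North (Dana): max(-2, -19, -18) = -2
d (Jamal): min(-2, 4, -11, 2) = -11
e (Jamal): min(-16, 5) = -16
South (Dana): max(-11, -16) = -11
f (Jamal): min(-3, 14, 1) = -3
g (Jamal): min(13, 11, 20) = 11
h (Jamal): min(-17, 5, -9) = -17
East (Dana): max(-3, 11, -17) = 11
start (Jamal): min(-2, -11, 11) = -11
At start, Jamal picks South (lowest: -11).
At South, Dana picks d (highest: -11).
At d, Jamal picks v (lowest: -11).
Terminal value -11.

start -> South -> d -> v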